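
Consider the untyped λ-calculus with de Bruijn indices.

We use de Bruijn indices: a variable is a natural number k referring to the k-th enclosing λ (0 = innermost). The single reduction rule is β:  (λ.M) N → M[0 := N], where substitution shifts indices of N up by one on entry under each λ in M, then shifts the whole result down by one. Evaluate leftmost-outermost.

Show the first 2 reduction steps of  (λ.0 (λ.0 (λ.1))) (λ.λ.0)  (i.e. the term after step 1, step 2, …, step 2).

Answer: after 2 steps: λ.0

Working:
  start: (λ.0 (λ.0 (λ.1))) (λ.λ.0)
  step 1: (λ.λ.0) (λ.0 (λ.1))
  step 2: λ.0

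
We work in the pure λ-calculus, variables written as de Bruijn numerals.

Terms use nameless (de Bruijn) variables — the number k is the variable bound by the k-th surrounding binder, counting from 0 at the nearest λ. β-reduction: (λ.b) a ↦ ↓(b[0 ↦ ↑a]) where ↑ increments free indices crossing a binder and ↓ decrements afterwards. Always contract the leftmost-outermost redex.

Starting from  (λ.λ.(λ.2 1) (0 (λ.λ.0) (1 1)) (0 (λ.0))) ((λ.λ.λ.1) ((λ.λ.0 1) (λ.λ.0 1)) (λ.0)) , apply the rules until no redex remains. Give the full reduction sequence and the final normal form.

  start: (λ.λ.(λ.2 1) (0 (λ.λ.0) (1 1)) (0 (λ.0))) ((λ.λ.λ.1) ((λ.λ.0 1) (λ.λ.0 1)) (λ.0))
  [1] λ.(λ.(λ.λ.λ.1) ((λ.λ.0 1) (λ.λ.0 1)) (λ.0) 1) (0 (λ.λ.0) ((λ.λ.λ.1) ((λ.λ.0 1) (λ.λ.0 1)) (λ.0) ((λ.λ.λ.1) ((λ.λ.0 1) (λ.λ.0 1)) (λ.0)))) (0 (λ.0))
  [2] λ.(λ.λ.λ.1) ((λ.λ.0 1) (λ.λ.0 1)) (λ.0) 0 (0 (λ.0))
  [3] λ.(λ.λ.1) (λ.0) 0 (0 (λ.0))
  [4] λ.(λ.λ.0) 0 (0 (λ.0))
  [5] λ.(λ.0) (0 (λ.0))
  [6] λ.0 (λ.0)

Answer: normal form = λ.0 (λ.0)  (in 6 steps)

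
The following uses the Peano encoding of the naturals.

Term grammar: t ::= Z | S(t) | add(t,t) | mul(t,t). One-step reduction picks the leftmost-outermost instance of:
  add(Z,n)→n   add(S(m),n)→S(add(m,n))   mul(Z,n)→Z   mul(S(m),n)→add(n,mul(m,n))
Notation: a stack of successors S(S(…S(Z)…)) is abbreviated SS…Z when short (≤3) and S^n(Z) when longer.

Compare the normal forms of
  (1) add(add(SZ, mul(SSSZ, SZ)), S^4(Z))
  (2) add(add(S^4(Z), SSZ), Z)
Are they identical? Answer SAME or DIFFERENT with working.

Term A:
  start: add(add(SZ, mul(SSSZ, SZ)), S^4(Z))
  step 1: add(S(add(Z, mul(SSSZ, SZ))), S^4(Z))
  step 2: S(add(add(Z, mul(SSSZ, SZ)), S^4(Z)))
  step 3: S(add(mul(SSSZ, SZ), S^4(Z)))
  step 4: S(add(add(SZ, mul(SSZ, SZ)), S^4(Z)))
  step 5: S(add(S(add(Z, mul(SSZ, SZ))), S^4(Z)))
  step 6: S(S(add(add(Z, mul(SSZ, SZ)), S^4(Z))))
  step 7: S(S(add(mul(SSZ, SZ), S^4(Z))))
  step 8: S(S(add(add(SZ, mul(SZ, SZ)), S^4(Z))))
  step 9: S(S(add(S(add(Z, mul(SZ, SZ))), S^4(Z))))
  step 10: S(S(S(add(add(Z, mul(SZ, SZ)), S^4(Z)))))
  step 11: S(S(S(add(mul(SZ, SZ), S^4(Z)))))
  step 12: S(S(S(add(add(SZ, mul(Z, SZ)), S^4(Z)))))
  step 13: S(S(S(add(S(add(Z, mul(Z, SZ))), S^4(Z)))))
  step 14: S(S(S(S(add(add(Z, mul(Z, SZ)), S^4(Z))))))
  step 15: S(S(S(S(add(mul(Z, SZ), S^4(Z))))))
  step 16: S(S(S(S(add(Z, S^4(Z))))))
  step 17: S^8(Z)

Term B:
  start: add(add(S^4(Z), SSZ), Z)
  step 1: add(S(add(SSSZ, SSZ)), Z)
  step 2: S(add(add(SSSZ, SSZ), Z))
  step 3: S(add(S(add(SSZ, SSZ)), Z))
  step 4: S(S(add(add(SSZ, SSZ), Z)))
  step 5: S(S(add(S(add(SZ, SSZ)), Z)))
  step 6: S(S(S(add(add(SZ, SSZ), Z))))
  step 7: S(S(S(add(S(add(Z, SSZ)), Z))))
  step 8: S(S(S(S(add(add(Z, SSZ), Z)))))
  step 9: S(S(S(S(add(SSZ, Z)))))
  step 10: S(S(S(S(S(add(SZ, Z))))))
  step 11: S(S(S(S(S(S(add(Z, Z)))))))
  step 12: S^6(Z)

Answer: DIFFERENT — A ⇓ S^8(Z), B ⇓ S^6(Z)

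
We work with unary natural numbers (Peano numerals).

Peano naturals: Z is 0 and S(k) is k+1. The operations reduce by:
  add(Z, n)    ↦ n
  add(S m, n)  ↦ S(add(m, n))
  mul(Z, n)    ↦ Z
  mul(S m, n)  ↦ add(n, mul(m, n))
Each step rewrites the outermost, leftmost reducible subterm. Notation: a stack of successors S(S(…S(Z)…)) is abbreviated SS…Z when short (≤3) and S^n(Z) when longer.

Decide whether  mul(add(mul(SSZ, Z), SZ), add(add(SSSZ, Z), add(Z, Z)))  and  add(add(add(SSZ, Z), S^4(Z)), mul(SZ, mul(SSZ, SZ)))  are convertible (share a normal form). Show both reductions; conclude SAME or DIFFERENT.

Answer: DIFFERENT — A ⇓ SSSZ, B ⇓ S^8(Z)

Derivation:
Term A:
  start: mul(add(mul(SSZ, Z), SZ), add(add(SSSZ, Z), add(Z, Z)))
  [1] mul(add(add(Z, mul(SZ, Z)), SZ), add(add(SSSZ, Z), add(Z, Z)))
  [2] mul(add(mul(SZ, Z), SZ), add(add(SSSZ, Z), add(Z, Z)))
  [3] mul(add(add(Z, mul(Z, Z)), SZ), add(add(SSSZ, Z), add(Z, Z)))
  [4] mul(add(mul(Z, Z), SZ), add(add(SSSZ, Z), add(Z, Z)))
  [5] mul(add(Z, SZ), add(add(SSSZ, Z), add(Z, Z)))
  [6] mul(SZ, add(add(SSSZ, Z), add(Z, Z)))
  [7] add(add(add(SSSZ, Z), add(Z, Z)), mul(Z, add(add(SSSZ, Z), add(Z, Z))))
  [8] add(add(S(add(SSZ, Z)), add(Z, Z)), mul(Z, add(add(SSSZ, Z), add(Z, Z))))
  [9] add(S(add(add(SSZ, Z), add(Z, Z))), mul(Z, add(add(SSSZ, Z), add(Z, Z))))
  [10] S(add(add(add(SSZ, Z), add(Z, Z)), mul(Z, add(add(SSSZ, Z), add(Z, Z)))))
  [11] S(add(add(S(add(SZ, Z)), add(Z, Z)), mul(Z, add(add(SSSZ, Z), add(Z, Z)))))
  [12] S(add(S(add(add(SZ, Z), add(Z, Z))), mul(Z, add(add(SSSZ, Z), add(Z, Z)))))
  [13] S(S(add(add(add(SZ, Z), add(Z, Z)), mul(Z, add(add(SSSZ, Z), add(Z, Z))))))
  [14] S(S(add(add(S(add(Z, Z)), add(Z, Z)), mul(Z, add(add(SSSZ, Z), add(Z, Z))))))
  [15] S(S(add(S(add(add(Z, Z), add(Z, Z))), mul(Z, add(add(SSSZ, Z), add(Z, Z))))))
  [16] S(S(S(add(add(add(Z, Z), add(Z, Z)), mul(Z, add(add(SSSZ, Z), add(Z, Z)))))))
  [17] S(S(S(add(add(Z, add(Z, Z)), mul(Z, add(add(SSSZ, Z), add(Z, Z)))))))
  [18] S(S(S(add(add(Z, Z), mul(Z, add(add(SSSZ, Z), add(Z, Z)))))))
  [19] S(S(S(add(Z, mul(Z, add(add(SSSZ, Z), add(Z, Z)))))))
  [20] S(S(S(mul(Z, add(add(SSSZ, Z), add(Z, Z))))))
  [21] SSSZ

Term B:
  start: add(add(add(SSZ, Z), S^4(Z)), mul(SZ, mul(SSZ, SZ)))
  [1] add(add(S(add(SZ, Z)), S^4(Z)), mul(SZ, mul(SSZ, SZ)))
  [2] add(S(add(add(SZ, Z), S^4(Z))), mul(SZ, mul(SSZ, SZ)))
  [3] S(add(add(add(SZ, Z), S^4(Z)), mul(SZ, mul(SSZ, SZ))))
  [4] S(add(add(S(add(Z, Z)), S^4(Z)), mul(SZ, mul(SSZ, SZ))))
  [5] S(add(S(add(add(Z, Z), S^4(Z))), mul(SZ, mul(SSZ, SZ))))
  [6] S(S(add(add(add(Z, Z), S^4(Z)), mul(SZ, mul(SSZ, SZ)))))
  [7] S(S(add(add(Z, S^4(Z)), mul(SZ, mul(SSZ, SZ)))))
  [8] S(S(add(S^4(Z), mul(SZ, mul(SSZ, SZ)))))
  [9] S(S(S(add(SSSZ, mul(SZ, mul(SSZ, SZ))))))
  [10] S(S(S(S(add(SSZ, mul(SZ, mul(SSZ, SZ)))))))
  [11] S(S(S(S(S(add(SZ, mul(SZ, mul(SSZ, SZ))))))))
  [12] S(S(S(S(S(S(add(Z, mul(SZ, mul(SSZ, SZ)))))))))
  [13] S(S(S(S(S(S(mul(SZ, mul(SSZ, SZ))))))))
  [14] S(S(S(S(S(S(add(mul(SSZ, SZ), mul(Z, mul(SSZ, SZ)))))))))
  [15] S(S(S(S(S(S(add(add(SZ, mul(SZ, SZ)), mul(Z, mul(SSZ, SZ)))))))))
  [16] S(S(S(S(S(S(add(S(add(Z, mul(SZ, SZ))), mul(Z, mul(SSZ, SZ)))))))))
  [17] S(S(S(S(S(S(S(add(add(Z, mul(SZ, SZ)), mul(Z, mul(SSZ, SZ))))))))))
  [18] S(S(S(S(S(S(S(add(mul(SZ, SZ), mul(Z, mul(SSZ, SZ))))))))))
  [19] S(S(S(S(S(S(S(add(add(SZ, mul(Z, SZ)), mul(Z, mul(SSZ, SZ))))))))))
  [20] S(S(S(S(S(S(S(add(S(add(Z, mul(Z, SZ))), mul(Z, mul(SSZ, SZ))))))))))
  [21] S(S(S(S(S(S(S(S(add(add(Z, mul(Z, SZ)), mul(Z, mul(SSZ, SZ)))))))))))
  [22] S(S(S(S(S(S(S(S(add(mul(Z, SZ), mul(Z, mul(SSZ, SZ)))))))))))
  [23] S(S(S(S(S(S(S(S(add(Z, mul(Z, mul(SSZ, SZ)))))))))))
  [24] S(S(S(S(S(S(S(S(mul(Z, mul(SSZ, SZ))))))))))
  [25] S^8(Z)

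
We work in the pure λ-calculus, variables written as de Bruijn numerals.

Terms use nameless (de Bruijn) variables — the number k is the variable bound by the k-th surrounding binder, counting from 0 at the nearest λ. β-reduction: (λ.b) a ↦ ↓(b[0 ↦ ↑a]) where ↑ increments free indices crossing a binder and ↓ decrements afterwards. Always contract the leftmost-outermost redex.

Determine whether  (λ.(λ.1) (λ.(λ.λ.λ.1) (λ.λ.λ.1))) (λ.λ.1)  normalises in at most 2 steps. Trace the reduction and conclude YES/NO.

Answer: YES — reaches normal form λ.λ.1 in 2 ≤ 2 steps

Reduction:
  start: (λ.(λ.1) (λ.(λ.λ.λ.1) (λ.λ.λ.1))) (λ.λ.1)
  step 1: (λ.λ.λ.1) (λ.(λ.λ.λ.1) (λ.λ.λ.1))
  step 2: λ.λ.1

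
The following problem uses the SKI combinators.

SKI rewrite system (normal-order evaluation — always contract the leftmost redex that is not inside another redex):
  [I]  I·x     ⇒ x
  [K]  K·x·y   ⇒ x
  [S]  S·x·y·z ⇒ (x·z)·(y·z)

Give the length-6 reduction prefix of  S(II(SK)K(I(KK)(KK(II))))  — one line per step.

Answer: after 6 steps: SK

Derivation:
  start: S(II(SK)K(I(KK)(KK(II))))
  →1  S(I(SK)K(I(KK)(KK(II))))
  →2  S(SKK(I(KK)(KK(II))))
  →3  S(K(I(KK)(KK(II)))(K(I(KK)(KK(II)))))
  →4  S(I(KK)(KK(II)))
  →5  S(KK(KK(II)))
  →6  SK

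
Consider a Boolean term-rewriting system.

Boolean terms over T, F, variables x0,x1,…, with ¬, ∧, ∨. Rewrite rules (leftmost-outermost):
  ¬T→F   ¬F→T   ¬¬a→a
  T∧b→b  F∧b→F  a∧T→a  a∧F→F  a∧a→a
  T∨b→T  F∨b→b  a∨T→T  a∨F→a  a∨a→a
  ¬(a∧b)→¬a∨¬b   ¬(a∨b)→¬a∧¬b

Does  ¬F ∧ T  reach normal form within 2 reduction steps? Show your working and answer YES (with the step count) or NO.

  start: ¬F ∧ T
  step 1: ¬F
  step 2: T

Answer: YES — reaches normal form T in 2 ≤ 2 steps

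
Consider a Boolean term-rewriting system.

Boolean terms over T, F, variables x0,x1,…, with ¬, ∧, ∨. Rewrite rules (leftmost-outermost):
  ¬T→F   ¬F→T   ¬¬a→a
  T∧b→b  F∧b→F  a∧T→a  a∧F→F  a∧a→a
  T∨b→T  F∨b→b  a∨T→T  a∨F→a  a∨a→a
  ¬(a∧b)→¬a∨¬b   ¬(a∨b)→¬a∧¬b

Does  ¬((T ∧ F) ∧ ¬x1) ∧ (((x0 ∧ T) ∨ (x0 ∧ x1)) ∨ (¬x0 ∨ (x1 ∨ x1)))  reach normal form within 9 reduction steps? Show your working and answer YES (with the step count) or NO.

  start: ¬((T ∧ F) ∧ ¬x1) ∧ (((x0 ∧ T) ∨ (x0 ∧ x1)) ∨ (¬x0 ∨ (x1 ∨ x1)))
  step 1: (¬(T ∧ F) ∨ ¬¬x1) ∧ (((x0 ∧ T) ∨ (x0 ∧ x1)) ∨ (¬x0 ∨ (x1 ∨ x1)))
  step 2: ((¬T ∨ ¬F) ∨ ¬¬x1) ∧ (((x0 ∧ T) ∨ (x0 ∧ x1)) ∨ (¬x0 ∨ (x1 ∨ x1)))
  step 3: ((F ∨ ¬F) ∨ ¬¬x1) ∧ (((x0 ∧ T) ∨ (x0 ∧ x1)) ∨ (¬x0 ∨ (x1 ∨ x1)))
  step 4: (¬F ∨ ¬¬x1) ∧ (((x0 ∧ T) ∨ (x0 ∧ x1)) ∨ (¬x0 ∨ (x1 ∨ x1)))
  step 5: (T ∨ ¬¬x1) ∧ (((x0 ∧ T) ∨ (x0 ∧ x1)) ∨ (¬x0 ∨ (x1 ∨ x1)))
  step 6: T ∧ (((x0 ∧ T) ∨ (x0 ∧ x1)) ∨ (¬x0 ∨ (x1 ∨ x1)))
  step 7: ((x0 ∧ T) ∨ (x0 ∧ x1)) ∨ (¬x0 ∨ (x1 ∨ x1))
  step 8: (x0 ∨ (x0 ∧ x1)) ∨ (¬x0 ∨ (x1 ∨ x1))
  step 9: (x0 ∨ (x0 ∧ x1)) ∨ (¬x0 ∨ x1)

Answer: YES — reaches normal form (x0 ∨ (x0 ∧ x1)) ∨ (¬x0 ∨ x1) in 9 ≤ 9 steps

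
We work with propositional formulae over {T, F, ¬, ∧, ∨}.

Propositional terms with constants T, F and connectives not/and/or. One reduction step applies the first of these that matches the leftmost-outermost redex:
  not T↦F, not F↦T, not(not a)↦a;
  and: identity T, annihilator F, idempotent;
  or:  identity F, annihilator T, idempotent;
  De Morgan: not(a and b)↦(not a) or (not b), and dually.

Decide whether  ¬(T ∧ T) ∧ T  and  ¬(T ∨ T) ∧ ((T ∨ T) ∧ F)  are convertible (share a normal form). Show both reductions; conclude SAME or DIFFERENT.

Answer: SAME — A ⇓ F, B ⇓ F

Derivation:
Term A:
  start: ¬(T ∧ T) ∧ T
  step 1: ¬(T ∧ T)
  step 2: ¬T ∨ ¬T
  step 3: ¬T
  step 4: F

Term B:
  start: ¬(T ∨ T) ∧ ((T ∨ T) ∧ F)
  step 1: (¬T ∧ ¬T) ∧ ((T ∨ T) ∧ F)
  step 2: ¬T ∧ ((T ∨ T) ∧ F)
  step 3: F ∧ ((T ∨ T) ∧ F)
  step 4: F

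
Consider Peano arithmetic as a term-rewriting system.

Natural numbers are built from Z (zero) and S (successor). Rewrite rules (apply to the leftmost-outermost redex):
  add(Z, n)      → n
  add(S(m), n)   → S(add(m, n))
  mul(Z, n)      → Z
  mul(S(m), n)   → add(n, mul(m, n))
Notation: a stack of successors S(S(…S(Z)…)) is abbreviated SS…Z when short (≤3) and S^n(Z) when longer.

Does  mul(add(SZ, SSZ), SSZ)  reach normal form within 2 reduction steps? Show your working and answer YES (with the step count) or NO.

  start: mul(add(SZ, SSZ), SSZ)
  step 1: mul(S(add(Z, SSZ)), SSZ)
  step 2: add(SSZ, mul(add(Z, SSZ), SSZ))

Answer: NO — after 2 steps the term is add(SSZ, mul(add(Z, SSZ), SSZ)), not yet normal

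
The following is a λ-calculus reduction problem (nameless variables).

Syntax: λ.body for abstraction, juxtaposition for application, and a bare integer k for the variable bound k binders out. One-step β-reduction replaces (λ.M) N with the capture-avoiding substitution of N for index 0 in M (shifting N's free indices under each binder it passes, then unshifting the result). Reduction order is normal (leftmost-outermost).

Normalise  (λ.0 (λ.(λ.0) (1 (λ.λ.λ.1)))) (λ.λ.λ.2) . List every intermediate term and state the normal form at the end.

Answer: normal form = λ.λ.λ.λ.λ.λ.λ.λ.1  (in 4 steps)

Working:
  start: (λ.0 (λ.(λ.0) (1 (λ.λ.λ.1)))) (λ.λ.λ.2)
  step 1: (λ.λ.λ.2) (λ.(λ.0) ((λ.λ.λ.2) (λ.λ.λ.1)))
  step 2: λ.λ.λ.(λ.0) ((λ.λ.λ.2) (λ.λ.λ.1))
  step 3: λ.λ.λ.(λ.λ.λ.2) (λ.λ.λ.1)
  step 4: λ.λ.λ.λ.λ.λ.λ.λ.1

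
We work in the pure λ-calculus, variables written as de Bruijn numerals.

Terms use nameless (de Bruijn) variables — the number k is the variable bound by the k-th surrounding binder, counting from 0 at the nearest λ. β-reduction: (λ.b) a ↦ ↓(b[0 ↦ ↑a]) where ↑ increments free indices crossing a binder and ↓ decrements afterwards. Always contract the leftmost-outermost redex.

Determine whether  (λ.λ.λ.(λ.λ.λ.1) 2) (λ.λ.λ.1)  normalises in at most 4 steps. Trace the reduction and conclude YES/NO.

Answer: YES — reaches normal form λ.λ.λ.λ.1 in 2 ≤ 4 steps

Derivation:
  start: (λ.λ.λ.(λ.λ.λ.1) 2) (λ.λ.λ.1)
  step 1: λ.λ.(λ.λ.λ.1) (λ.λ.λ.1)
  step 2: λ.λ.λ.λ.1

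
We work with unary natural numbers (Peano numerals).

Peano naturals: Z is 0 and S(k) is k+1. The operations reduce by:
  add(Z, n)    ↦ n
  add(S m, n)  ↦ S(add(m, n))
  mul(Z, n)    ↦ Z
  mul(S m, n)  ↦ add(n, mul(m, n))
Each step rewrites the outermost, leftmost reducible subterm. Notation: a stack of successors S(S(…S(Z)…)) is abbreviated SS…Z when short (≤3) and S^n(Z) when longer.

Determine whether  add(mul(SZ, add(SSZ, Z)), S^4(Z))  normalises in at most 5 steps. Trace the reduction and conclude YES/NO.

  start: add(mul(SZ, add(SSZ, Z)), S^4(Z))
  →1  add(add(add(SSZ, Z), mul(Z, add(SSZ, Z))), S^4(Z))
  →2  add(add(S(add(SZ, Z)), mul(Z, add(SSZ, Z))), S^4(Z))
  →3  add(S(add(add(SZ, Z), mul(Z, add(SSZ, Z)))), S^4(Z))
  →4  S(add(add(add(SZ, Z), mul(Z, add(SSZ, Z))), S^4(Z)))
  →5  S(add(add(S(add(Z, Z)), mul(Z, add(SSZ, Z))), S^4(Z)))

Answer: NO — after 5 steps the term is S(add(add(S(add(Z, Z)), mul(Z, add(SSZ, Z))), S^4(Z))), not yet normal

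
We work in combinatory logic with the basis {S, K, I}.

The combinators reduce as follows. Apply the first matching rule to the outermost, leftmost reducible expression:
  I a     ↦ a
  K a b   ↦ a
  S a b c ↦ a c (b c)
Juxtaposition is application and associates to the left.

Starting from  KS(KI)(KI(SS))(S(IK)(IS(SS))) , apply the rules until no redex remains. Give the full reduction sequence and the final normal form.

Answer: normal form = SI(SK(S(SS)))  (in 4 steps)

Derivation:
  start: KS(KI)(KI(SS))(S(IK)(IS(SS)))
  [1] S(KI(SS))(S(IK)(IS(SS)))
  [2] SI(S(IK)(IS(SS)))
  [3] SI(SK(IS(SS)))
  [4] SI(SK(S(SS)))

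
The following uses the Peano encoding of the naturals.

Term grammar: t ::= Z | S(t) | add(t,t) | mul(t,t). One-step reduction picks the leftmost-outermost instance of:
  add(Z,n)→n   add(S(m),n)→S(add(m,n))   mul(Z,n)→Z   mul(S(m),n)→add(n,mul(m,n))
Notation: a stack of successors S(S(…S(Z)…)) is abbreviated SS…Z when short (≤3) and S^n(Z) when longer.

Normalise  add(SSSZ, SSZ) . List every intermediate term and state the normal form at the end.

  start: add(SSSZ, SSZ)
  step 1: S(add(SSZ, SSZ))
  step 2: S(S(add(SZ, SSZ)))
  step 3: S(S(S(add(Z, SSZ))))
  step 4: S^5(Z)

Answer: normal form = S^5(Z)  (in 4 steps)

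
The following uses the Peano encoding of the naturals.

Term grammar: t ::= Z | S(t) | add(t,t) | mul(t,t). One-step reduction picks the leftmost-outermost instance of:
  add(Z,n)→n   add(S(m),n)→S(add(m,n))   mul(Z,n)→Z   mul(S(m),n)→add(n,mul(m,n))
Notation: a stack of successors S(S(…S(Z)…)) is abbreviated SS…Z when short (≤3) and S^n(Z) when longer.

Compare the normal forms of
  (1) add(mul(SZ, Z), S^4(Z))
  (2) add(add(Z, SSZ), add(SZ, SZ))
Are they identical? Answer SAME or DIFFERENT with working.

Answer: SAME — A ⇓ S^4(Z), B ⇓ S^4(Z)

Working:
Term A:
  start: add(mul(SZ, Z), S^4(Z))
  →1  add(add(Z, mul(Z, Z)), S^4(Z))
  →2  add(mul(Z, Z), S^4(Z))
  →3  add(Z, S^4(Z))
  →4  S^4(Z)

Term B:
  start: add(add(Z, SSZ), add(SZ, SZ))
  →1  add(SSZ, add(SZ, SZ))
  →2  S(add(SZ, add(SZ, SZ)))
  →3  S(S(add(Z, add(SZ, SZ))))
  →4  S(S(add(SZ, SZ)))
  →5  S(S(S(add(Z, SZ))))
  →6  S^4(Z)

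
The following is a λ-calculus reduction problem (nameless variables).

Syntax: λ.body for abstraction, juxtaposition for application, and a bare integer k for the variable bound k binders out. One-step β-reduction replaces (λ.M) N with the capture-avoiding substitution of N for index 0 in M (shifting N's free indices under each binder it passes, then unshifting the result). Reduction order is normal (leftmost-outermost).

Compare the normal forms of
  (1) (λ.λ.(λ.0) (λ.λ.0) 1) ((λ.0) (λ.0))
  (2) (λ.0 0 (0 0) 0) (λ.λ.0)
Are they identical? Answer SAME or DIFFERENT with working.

Answer: SAME — A ⇓ λ.λ.0, B ⇓ λ.λ.0

Derivation:
Term A:
  start: (λ.λ.(λ.0) (λ.λ.0) 1) ((λ.0) (λ.0))
  →1  λ.(λ.0) (λ.λ.0) ((λ.0) (λ.0))
  →2  λ.(λ.λ.0) ((λ.0) (λ.0))
  →3  λ.λ.0

Term B:
  start: (λ.0 0 (0 0) 0) (λ.λ.0)
  →1  (λ.λ.0) (λ.λ.0) ((λ.λ.0) (λ.λ.0)) (λ.λ.0)
  →2  (λ.0) ((λ.λ.0) (λ.λ.0)) (λ.λ.0)
  →3  (λ.λ.0) (λ.λ.0) (λ.λ.0)
  →4  (λ.0) (λ.λ.0)
  →5  λ.λ.0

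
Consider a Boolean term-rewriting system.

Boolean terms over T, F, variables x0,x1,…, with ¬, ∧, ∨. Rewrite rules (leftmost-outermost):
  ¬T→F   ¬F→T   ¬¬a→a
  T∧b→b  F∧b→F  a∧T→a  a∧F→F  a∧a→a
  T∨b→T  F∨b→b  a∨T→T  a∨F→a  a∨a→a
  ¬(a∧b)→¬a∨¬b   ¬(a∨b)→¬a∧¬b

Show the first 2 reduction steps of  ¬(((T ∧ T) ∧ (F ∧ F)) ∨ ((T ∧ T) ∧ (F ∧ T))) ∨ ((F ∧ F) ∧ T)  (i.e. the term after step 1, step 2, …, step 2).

  start: ¬(((T ∧ T) ∧ (F ∧ F)) ∨ ((T ∧ T) ∧ (F ∧ T))) ∨ ((F ∧ F) ∧ T)
  →1  (¬((T ∧ T) ∧ (F ∧ F)) ∧ ¬((T ∧ T) ∧ (F ∧ T))) ∨ ((F ∧ F) ∧ T)
  →2  ((¬(T ∧ T) ∨ ¬(F ∧ F)) ∧ ¬((T ∧ T) ∧ (F ∧ T))) ∨ ((F ∧ F) ∧ T)

Answer: after 2 steps: ((¬(T ∧ T) ∨ ¬(F ∧ F)) ∧ ¬((T ∧ T) ∧ (F ∧ T))) ∨ ((F ∧ F) ∧ T)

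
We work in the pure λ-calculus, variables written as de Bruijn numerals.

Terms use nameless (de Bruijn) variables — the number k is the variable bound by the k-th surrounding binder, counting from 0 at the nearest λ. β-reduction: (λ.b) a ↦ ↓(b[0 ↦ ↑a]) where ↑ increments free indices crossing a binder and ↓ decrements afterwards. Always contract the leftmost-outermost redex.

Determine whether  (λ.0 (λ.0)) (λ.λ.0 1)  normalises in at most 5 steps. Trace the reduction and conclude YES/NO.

Answer: YES — reaches normal form λ.0 (λ.0) in 2 ≤ 5 steps

Reduction:
  start: (λ.0 (λ.0)) (λ.λ.0 1)
  →1  (λ.λ.0 1) (λ.0)
  →2  λ.0 (λ.0)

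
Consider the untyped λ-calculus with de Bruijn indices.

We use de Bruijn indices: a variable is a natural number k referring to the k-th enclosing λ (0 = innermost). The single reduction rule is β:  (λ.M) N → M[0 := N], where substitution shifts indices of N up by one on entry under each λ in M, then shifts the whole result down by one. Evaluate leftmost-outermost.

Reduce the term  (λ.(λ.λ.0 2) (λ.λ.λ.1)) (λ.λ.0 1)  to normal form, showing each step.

Answer: normal form = λ.0 (λ.λ.0 1)  (in 2 steps)

Reduction:
  start: (λ.(λ.λ.0 2) (λ.λ.λ.1)) (λ.λ.0 1)
  →1  (λ.λ.0 (λ.λ.0 1)) (λ.λ.λ.1)
  →2  λ.0 (λ.λ.0 1)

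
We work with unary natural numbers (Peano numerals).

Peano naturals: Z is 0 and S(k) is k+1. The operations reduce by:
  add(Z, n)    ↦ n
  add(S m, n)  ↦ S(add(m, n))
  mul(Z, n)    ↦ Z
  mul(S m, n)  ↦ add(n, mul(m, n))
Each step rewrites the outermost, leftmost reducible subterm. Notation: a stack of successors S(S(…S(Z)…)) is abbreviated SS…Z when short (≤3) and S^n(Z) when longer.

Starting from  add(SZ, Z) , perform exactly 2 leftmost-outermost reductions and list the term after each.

Answer: after 2 steps: SZ

Derivation:
  start: add(SZ, Z)
  step 1: S(add(Z, Z))
  step 2: SZ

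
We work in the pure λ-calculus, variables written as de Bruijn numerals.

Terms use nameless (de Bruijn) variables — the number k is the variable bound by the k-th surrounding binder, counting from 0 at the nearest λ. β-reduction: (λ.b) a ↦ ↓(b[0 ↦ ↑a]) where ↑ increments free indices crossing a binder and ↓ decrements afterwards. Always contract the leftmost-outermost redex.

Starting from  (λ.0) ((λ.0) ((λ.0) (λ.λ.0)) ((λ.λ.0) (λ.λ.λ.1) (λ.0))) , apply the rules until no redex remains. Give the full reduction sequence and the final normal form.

Answer: normal form = λ.0  (in 4 steps)

Working:
  start: (λ.0) ((λ.0) ((λ.0) (λ.λ.0)) ((λ.λ.0) (λ.λ.λ.1) (λ.0)))
  [1] (λ.0) ((λ.0) (λ.λ.0)) ((λ.λ.0) (λ.λ.λ.1) (λ.0))
  [2] (λ.0) (λ.λ.0) ((λ.λ.0) (λ.λ.λ.1) (λ.0))
  [3] (λ.λ.0) ((λ.λ.0) (λ.λ.λ.1) (λ.0))
  [4] λ.0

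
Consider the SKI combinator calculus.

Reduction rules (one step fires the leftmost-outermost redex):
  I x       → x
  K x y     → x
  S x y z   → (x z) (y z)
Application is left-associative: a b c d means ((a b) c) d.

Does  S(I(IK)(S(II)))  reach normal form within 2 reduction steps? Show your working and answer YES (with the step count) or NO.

Answer: NO — after 2 steps the term is S(K(S(II))), not yet normal

Reduction:
  start: S(I(IK)(S(II)))
  →1  S(IK(S(II)))
  →2  S(K(S(II)))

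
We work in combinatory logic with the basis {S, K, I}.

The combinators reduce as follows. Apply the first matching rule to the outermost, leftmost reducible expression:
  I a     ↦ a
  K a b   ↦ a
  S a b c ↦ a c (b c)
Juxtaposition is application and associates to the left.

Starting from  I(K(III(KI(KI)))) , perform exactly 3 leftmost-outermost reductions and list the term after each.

  start: I(K(III(KI(KI))))
  step 1: K(III(KI(KI)))
  step 2: K(II(KI(KI)))
  step 3: K(I(KI(KI)))

Answer: after 3 steps: K(I(KI(KI)))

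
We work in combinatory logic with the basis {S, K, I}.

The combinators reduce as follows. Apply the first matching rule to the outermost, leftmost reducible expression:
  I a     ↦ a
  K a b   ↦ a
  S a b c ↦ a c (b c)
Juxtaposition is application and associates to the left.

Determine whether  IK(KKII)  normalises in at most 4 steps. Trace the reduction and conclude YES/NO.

Answer: YES — reaches normal form K(KI) in 2 ≤ 4 steps

Derivation:
  start: IK(KKII)
  →1  K(KKII)
  →2  K(KI)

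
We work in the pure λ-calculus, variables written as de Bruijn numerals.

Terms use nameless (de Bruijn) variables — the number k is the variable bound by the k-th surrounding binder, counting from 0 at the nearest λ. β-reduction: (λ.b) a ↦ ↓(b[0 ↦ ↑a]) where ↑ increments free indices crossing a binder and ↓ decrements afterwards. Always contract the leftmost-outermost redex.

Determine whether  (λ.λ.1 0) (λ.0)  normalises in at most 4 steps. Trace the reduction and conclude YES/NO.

Answer: YES — reaches normal form λ.0 in 2 ≤ 4 steps

Derivation:
  start: (λ.λ.1 0) (λ.0)
  [1] λ.(λ.0) 0
  [2] λ.0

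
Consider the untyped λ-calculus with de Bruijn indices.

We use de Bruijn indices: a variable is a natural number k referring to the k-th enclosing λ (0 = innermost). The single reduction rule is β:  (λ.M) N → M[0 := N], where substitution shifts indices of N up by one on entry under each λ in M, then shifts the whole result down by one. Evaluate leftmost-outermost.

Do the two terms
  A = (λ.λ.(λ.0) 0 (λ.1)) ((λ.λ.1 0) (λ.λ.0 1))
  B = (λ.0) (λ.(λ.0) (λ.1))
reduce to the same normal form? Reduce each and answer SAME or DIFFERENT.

Term A:
  start: (λ.λ.(λ.0) 0 (λ.1)) ((λ.λ.1 0) (λ.λ.0 1))
  step 1: λ.(λ.0) 0 (λ.1)
  step 2: λ.0 (λ.1)

Term B:
  start: (λ.0) (λ.(λ.0) (λ.1))
  step 1: λ.(λ.0) (λ.1)
  step 2: λ.λ.1

Answer: DIFFERENT — A ⇓ λ.0 (λ.1), B ⇓ λ.λ.1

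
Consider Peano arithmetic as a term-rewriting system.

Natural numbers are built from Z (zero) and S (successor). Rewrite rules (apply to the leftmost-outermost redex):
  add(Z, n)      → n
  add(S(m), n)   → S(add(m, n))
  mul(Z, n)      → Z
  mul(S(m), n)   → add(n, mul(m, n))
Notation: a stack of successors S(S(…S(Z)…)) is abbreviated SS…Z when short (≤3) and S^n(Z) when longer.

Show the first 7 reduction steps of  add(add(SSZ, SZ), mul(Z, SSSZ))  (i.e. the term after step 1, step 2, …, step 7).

Answer: after 7 steps: S(S(S(mul(Z, SSSZ))))

Reduction:
  start: add(add(SSZ, SZ), mul(Z, SSSZ))
  →1  add(S(add(SZ, SZ)), mul(Z, SSSZ))
  →2  S(add(add(SZ, SZ), mul(Z, SSSZ)))
  →3  S(add(S(add(Z, SZ)), mul(Z, SSSZ)))
  →4  S(S(add(add(Z, SZ), mul(Z, SSSZ))))
  →5  S(S(add(SZ, mul(Z, SSSZ))))
  →6  S(S(S(add(Z, mul(Z, SSSZ)))))
  →7  S(S(S(mul(Z, SSSZ))))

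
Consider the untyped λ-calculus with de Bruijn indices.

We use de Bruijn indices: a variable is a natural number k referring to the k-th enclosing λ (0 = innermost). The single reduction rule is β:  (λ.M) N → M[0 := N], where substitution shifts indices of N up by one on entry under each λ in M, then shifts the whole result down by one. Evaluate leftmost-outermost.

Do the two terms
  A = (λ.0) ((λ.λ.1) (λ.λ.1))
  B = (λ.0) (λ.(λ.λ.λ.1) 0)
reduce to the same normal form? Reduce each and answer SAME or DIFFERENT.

Answer: SAME — A ⇓ λ.λ.λ.1, B ⇓ λ.λ.λ.1

Working:
Term A:
  start: (λ.0) ((λ.λ.1) (λ.λ.1))
  step 1: (λ.λ.1) (λ.λ.1)
  step 2: λ.λ.λ.1

Term B:
  start: (λ.0) (λ.(λ.λ.λ.1) 0)
  step 1: λ.(λ.λ.λ.1) 0
  step 2: λ.λ.λ.1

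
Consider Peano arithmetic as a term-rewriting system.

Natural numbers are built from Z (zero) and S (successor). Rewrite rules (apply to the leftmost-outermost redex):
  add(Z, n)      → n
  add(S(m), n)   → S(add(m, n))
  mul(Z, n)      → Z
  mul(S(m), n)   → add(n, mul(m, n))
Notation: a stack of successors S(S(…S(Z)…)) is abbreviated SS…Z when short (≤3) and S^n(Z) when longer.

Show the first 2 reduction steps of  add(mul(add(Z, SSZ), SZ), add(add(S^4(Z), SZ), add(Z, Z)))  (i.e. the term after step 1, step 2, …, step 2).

Answer: after 2 steps: add(add(SZ, mul(SZ, SZ)), add(add(S^4(Z), SZ), add(Z, Z)))

Derivation:
  start: add(mul(add(Z, SSZ), SZ), add(add(S^4(Z), SZ), add(Z, Z)))
  [1] add(mul(SSZ, SZ), add(add(S^4(Z), SZ), add(Z, Z)))
  [2] add(add(SZ, mul(SZ, SZ)), add(add(S^4(Z), SZ), add(Z, Z)))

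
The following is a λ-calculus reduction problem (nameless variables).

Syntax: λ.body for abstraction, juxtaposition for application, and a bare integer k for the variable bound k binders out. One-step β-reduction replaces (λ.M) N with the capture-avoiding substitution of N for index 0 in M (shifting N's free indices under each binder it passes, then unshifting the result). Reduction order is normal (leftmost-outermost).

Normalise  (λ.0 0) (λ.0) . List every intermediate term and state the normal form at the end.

Answer: normal form = λ.0  (in 2 steps)

Derivation:
  start: (λ.0 0) (λ.0)
  [1] (λ.0) (λ.0)
  [2] λ.0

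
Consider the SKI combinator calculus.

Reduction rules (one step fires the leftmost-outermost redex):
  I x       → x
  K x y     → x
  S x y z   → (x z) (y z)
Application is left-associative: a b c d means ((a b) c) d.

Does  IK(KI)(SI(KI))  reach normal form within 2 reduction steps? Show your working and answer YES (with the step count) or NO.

  start: IK(KI)(SI(KI))
  [1] K(KI)(SI(KI))
  [2] KI

Answer: YES — reaches normal form KI in 2 ≤ 2 steps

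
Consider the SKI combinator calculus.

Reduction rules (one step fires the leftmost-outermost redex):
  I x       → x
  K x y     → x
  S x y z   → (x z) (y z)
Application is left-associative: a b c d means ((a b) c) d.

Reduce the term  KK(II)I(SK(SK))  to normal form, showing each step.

  start: KK(II)I(SK(SK))
  →1  KI(SK(SK))
  →2  I

Answer: normal form = I  (in 2 steps)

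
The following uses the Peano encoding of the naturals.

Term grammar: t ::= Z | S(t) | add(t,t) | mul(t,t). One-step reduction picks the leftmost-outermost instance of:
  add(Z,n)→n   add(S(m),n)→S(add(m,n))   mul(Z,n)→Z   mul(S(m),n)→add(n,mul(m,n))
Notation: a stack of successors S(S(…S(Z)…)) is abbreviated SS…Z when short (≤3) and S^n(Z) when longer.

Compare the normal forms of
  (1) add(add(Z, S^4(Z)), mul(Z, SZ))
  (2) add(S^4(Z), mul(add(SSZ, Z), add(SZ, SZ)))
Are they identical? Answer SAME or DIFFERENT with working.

Term A:
  start: add(add(Z, S^4(Z)), mul(Z, SZ))
  [1] add(S^4(Z), mul(Z, SZ))
  [2] S(add(SSSZ, mul(Z, SZ)))
  [3] S(S(add(SSZ, mul(Z, SZ))))
  [4] S(S(S(add(SZ, mul(Z, SZ)))))
  [5] S(S(S(S(add(Z, mul(Z, SZ))))))
  [6] S(S(S(S(mul(Z, SZ)))))
  [7] S^4(Z)

Term B:
  start: add(S^4(Z), mul(add(SSZ, Z), add(SZ, SZ)))
  [1] S(add(SSSZ, mul(add(SSZ, Z), add(SZ, SZ))))
  [2] S(S(add(SSZ, mul(add(SSZ, Z), add(SZ, SZ)))))
  [3] S(S(S(add(SZ, mul(add(SSZ, Z), add(SZ, SZ))))))
  [4] S(S(S(S(add(Z, mul(add(SSZ, Z), add(SZ, SZ)))))))
  [5] S(S(S(S(mul(add(SSZ, Z), add(SZ, SZ))))))
  [6] S(S(S(S(mul(S(add(SZ, Z)), add(SZ, SZ))))))
  [7] S(S(S(S(add(add(SZ, SZ), mul(add(SZ, Z), add(SZ, SZ)))))))
  [8] S(S(S(S(add(S(add(Z, SZ)), mul(add(SZ, Z), add(SZ, SZ)))))))
  [9] S(S(S(S(S(add(add(Z, SZ), mul(add(SZ, Z), add(SZ, SZ))))))))
  [10] S(S(S(S(S(add(SZ, mul(add(SZ, Z), add(SZ, SZ))))))))
  [11] S(S(S(S(S(S(add(Z, mul(add(SZ, Z), add(SZ, SZ)))))))))
  [12] S(S(S(S(S(S(mul(add(SZ, Z), add(SZ, SZ))))))))
  [13] S(S(S(S(S(S(mul(S(add(Z, Z)), add(SZ, SZ))))))))
  [14] S(S(S(S(S(S(add(add(SZ, SZ), mul(add(Z, Z), add(SZ, SZ)))))))))
  [15] S(S(S(S(S(S(add(S(add(Z, SZ)), mul(add(Z, Z), add(SZ, SZ)))))))))
  [16] S(S(S(S(S(S(S(add(add(Z, SZ), mul(add(Z, Z), add(SZ, SZ))))))))))
  [17] S(S(S(S(S(S(S(add(SZ, mul(add(Z, Z), add(SZ, SZ))))))))))
  [18] S(S(S(S(S(S(S(S(add(Z, mul(add(Z, Z), add(SZ, SZ)))))))))))
  [19] S(S(S(S(S(S(S(S(mul(add(Z, Z), add(SZ, SZ))))))))))
  [20] S(S(S(S(S(S(S(S(mul(Z, add(SZ, SZ))))))))))
  [21] S^8(Z)

Answer: DIFFERENT — A ⇓ S^4(Z), B ⇓ S^8(Z)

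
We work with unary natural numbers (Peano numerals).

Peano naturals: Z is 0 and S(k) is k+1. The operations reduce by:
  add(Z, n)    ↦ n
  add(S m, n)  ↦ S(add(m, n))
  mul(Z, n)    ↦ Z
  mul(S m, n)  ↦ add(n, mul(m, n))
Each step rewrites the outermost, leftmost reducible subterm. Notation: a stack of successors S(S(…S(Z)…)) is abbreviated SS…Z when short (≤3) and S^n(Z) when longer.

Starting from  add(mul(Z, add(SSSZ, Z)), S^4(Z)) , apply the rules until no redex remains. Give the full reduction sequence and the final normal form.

Answer: normal form = S^4(Z)  (in 2 steps)

Working:
  start: add(mul(Z, add(SSSZ, Z)), S^4(Z))
  →1  add(Z, S^4(Z))
  →2  S^4(Z)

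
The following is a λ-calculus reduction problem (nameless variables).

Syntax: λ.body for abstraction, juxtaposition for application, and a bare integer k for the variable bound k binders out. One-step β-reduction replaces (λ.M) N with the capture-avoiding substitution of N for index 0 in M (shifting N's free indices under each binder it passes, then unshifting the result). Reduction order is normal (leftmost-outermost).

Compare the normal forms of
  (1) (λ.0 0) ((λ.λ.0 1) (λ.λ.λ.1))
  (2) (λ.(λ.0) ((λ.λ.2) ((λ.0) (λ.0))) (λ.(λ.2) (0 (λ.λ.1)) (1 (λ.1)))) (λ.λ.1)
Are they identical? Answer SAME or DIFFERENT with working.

Term A:
  start: (λ.0 0) ((λ.λ.0 1) (λ.λ.λ.1))
  [1] (λ.λ.0 1) (λ.λ.λ.1) ((λ.λ.0 1) (λ.λ.λ.1))
  [2] (λ.0 (λ.λ.λ.1)) ((λ.λ.0 1) (λ.λ.λ.1))
  [3] (λ.λ.0 1) (λ.λ.λ.1) (λ.λ.λ.1)
  [4] (λ.0 (λ.λ.λ.1)) (λ.λ.λ.1)
  [5] (λ.λ.λ.1) (λ.λ.λ.1)
  [6] λ.λ.1

Term B:
  start: (λ.(λ.0) ((λ.λ.2) ((λ.0) (λ.0))) (λ.(λ.2) (0 (λ.λ.1)) (1 (λ.1)))) (λ.λ.1)
  [1] (λ.0) ((λ.λ.λ.λ.1) ((λ.0) (λ.0))) (λ.(λ.λ.λ.1) (0 (λ.λ.1)) ((λ.λ.1) (λ.1)))
  [2] (λ.λ.λ.λ.1) ((λ.0) (λ.0)) (λ.(λ.λ.λ.1) (0 (λ.λ.1)) ((λ.λ.1) (λ.1)))
  [3] (λ.λ.λ.1) (λ.(λ.λ.λ.1) (0 (λ.λ.1)) ((λ.λ.1) (λ.1)))
  [4] λ.λ.1

Answer: SAME — A ⇓ λ.λ.1, B ⇓ λ.λ.1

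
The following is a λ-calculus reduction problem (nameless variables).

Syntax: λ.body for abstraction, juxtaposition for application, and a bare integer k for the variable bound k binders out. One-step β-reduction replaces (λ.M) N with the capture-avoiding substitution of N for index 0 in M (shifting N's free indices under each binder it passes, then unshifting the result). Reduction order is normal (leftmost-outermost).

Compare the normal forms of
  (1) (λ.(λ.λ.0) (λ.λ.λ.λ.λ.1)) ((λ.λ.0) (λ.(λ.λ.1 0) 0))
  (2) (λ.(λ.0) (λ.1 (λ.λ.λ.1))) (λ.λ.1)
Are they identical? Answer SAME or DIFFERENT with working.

Term A:
  start: (λ.(λ.λ.0) (λ.λ.λ.λ.λ.1)) ((λ.λ.0) (λ.(λ.λ.1 0) 0))
  →1  (λ.λ.0) (λ.λ.λ.λ.λ.1)
  →2  λ.0

Term B:
  start: (λ.(λ.0) (λ.1 (λ.λ.λ.1))) (λ.λ.1)
  →1  (λ.0) (λ.(λ.λ.1) (λ.λ.λ.1))
  →2  λ.(λ.λ.1) (λ.λ.λ.1)
  →3  λ.λ.λ.λ.λ.1

Answer: DIFFERENT — A ⇓ λ.0, B ⇓ λ.λ.λ.λ.λ.1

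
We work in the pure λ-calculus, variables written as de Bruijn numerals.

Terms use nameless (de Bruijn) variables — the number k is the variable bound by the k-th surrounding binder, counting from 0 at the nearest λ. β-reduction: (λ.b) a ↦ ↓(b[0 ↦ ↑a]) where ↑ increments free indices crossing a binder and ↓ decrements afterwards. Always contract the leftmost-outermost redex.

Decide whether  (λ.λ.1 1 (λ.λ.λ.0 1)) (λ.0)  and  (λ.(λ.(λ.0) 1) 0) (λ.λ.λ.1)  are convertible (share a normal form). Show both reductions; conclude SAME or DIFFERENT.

Answer: DIFFERENT — A ⇓ λ.λ.λ.λ.0 1, B ⇓ λ.λ.λ.1

Reduction:
Term A:
  start: (λ.λ.1 1 (λ.λ.λ.0 1)) (λ.0)
  step 1: λ.(λ.0) (λ.0) (λ.λ.λ.0 1)
  step 2: λ.(λ.0) (λ.λ.λ.0 1)
  step 3: λ.λ.λ.λ.0 1

Term B:
  start: (λ.(λ.(λ.0) 1) 0) (λ.λ.λ.1)
  step 1: (λ.(λ.0) (λ.λ.λ.1)) (λ.λ.λ.1)
  step 2: (λ.0) (λ.λ.λ.1)
  step 3: λ.λ.λ.1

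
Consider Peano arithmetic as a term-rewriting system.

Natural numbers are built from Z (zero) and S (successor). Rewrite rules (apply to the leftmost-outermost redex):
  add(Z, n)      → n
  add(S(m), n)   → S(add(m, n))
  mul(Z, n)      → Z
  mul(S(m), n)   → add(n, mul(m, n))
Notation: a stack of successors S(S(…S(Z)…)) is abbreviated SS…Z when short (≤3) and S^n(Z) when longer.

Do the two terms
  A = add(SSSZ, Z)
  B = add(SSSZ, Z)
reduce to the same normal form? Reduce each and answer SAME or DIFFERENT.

Answer: SAME — A ⇓ SSSZ, B ⇓ SSSZ

Derivation:
Term A:
  start: add(SSSZ, Z)
  →1  S(add(SSZ, Z))
  →2  S(S(add(SZ, Z)))
  →3  S(S(S(add(Z, Z))))
  →4  SSSZ

Term B:
  start: add(SSSZ, Z)
  →1  S(add(SSZ, Z))
  →2  S(S(add(SZ, Z)))
  →3  S(S(S(add(Z, Z))))
  →4  SSSZ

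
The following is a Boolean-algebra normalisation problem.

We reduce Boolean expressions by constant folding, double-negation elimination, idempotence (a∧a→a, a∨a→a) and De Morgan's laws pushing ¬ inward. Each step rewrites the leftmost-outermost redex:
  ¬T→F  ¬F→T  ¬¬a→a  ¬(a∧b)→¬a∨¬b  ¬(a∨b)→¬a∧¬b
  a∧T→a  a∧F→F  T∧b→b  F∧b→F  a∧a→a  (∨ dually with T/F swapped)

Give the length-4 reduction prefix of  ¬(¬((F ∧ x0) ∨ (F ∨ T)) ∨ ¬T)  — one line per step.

  start: ¬(¬((F ∧ x0) ∨ (F ∨ T)) ∨ ¬T)
  →1  ¬¬((F ∧ x0) ∨ (F ∨ T)) ∧ ¬¬T
  →2  ((F ∧ x0) ∨ (F ∨ T)) ∧ ¬¬T
  →3  (F ∨ (F ∨ T)) ∧ ¬¬T
  →4  (F ∨ T) ∧ ¬¬T

Answer: after 4 steps: (F ∨ T) ∧ ¬¬T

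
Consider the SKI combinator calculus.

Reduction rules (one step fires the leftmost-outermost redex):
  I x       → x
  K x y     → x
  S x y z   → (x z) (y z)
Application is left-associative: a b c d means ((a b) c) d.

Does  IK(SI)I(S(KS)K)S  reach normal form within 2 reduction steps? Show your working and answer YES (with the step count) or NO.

Answer: NO — after 2 steps the term is SI(S(KS)K)S, not yet normal

Reduction:
  start: IK(SI)I(S(KS)K)S
  [1] K(SI)I(S(KS)K)S
  [2] SI(S(KS)K)S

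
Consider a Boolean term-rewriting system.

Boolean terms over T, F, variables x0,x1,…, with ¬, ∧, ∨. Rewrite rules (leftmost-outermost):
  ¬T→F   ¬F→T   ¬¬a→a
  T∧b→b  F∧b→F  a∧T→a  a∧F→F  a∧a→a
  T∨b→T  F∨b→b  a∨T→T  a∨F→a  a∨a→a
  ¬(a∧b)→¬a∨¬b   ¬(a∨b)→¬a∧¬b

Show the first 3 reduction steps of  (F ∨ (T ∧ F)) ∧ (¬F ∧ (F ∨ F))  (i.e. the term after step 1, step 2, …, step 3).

  start: (F ∨ (T ∧ F)) ∧ (¬F ∧ (F ∨ F))
  [1] (T ∧ F) ∧ (¬F ∧ (F ∨ F))
  [2] F ∧ (¬F ∧ (F ∨ F))
  [3] F

Answer: after 3 steps: F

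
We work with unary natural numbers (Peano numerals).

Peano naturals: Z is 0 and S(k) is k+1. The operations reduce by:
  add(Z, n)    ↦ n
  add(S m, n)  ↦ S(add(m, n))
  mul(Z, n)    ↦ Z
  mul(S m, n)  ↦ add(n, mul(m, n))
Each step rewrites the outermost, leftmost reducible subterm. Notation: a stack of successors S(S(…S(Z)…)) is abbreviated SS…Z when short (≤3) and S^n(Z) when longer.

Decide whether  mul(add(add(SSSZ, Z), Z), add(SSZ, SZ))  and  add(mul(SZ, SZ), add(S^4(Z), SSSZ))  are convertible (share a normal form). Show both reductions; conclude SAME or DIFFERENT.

Term A:
  start: mul(add(add(SSSZ, Z), Z), add(SSZ, SZ))
  [1] mul(add(S(add(SSZ, Z)), Z), add(SSZ, SZ))
  [2] mul(S(add(add(SSZ, Z), Z)), add(SSZ, SZ))
  [3] add(add(SSZ, SZ), mul(add(add(SSZ, Z), Z), add(SSZ, SZ)))
  [4] add(S(add(SZ, SZ)), mul(add(add(SSZ, Z), Z), add(SSZ, SZ)))
  [5] S(add(add(SZ, SZ), mul(add(add(SSZ, Z), Z), add(SSZ, SZ))))
  [6] S(add(S(add(Z, SZ)), mul(add(add(SSZ, Z), Z), add(SSZ, SZ))))
  [7] S(S(add(add(Z, SZ), mul(add(add(SSZ, Z), Z), add(SSZ, SZ)))))
  [8] S(S(add(SZ, mul(add(add(SSZ, Z), Z), add(SSZ, SZ)))))
  [9] S(S(S(add(Z, mul(add(add(SSZ, Z), Z), add(SSZ, SZ))))))
  [10] S(S(S(mul(add(add(SSZ, Z), Z), add(SSZ, SZ)))))
  [11] S(S(S(mul(add(S(add(SZ, Z)), Z), add(SSZ, SZ)))))
  [12] S(S(S(mul(S(add(add(SZ, Z), Z)), add(SSZ, SZ)))))
  [13] S(S(S(add(add(SSZ, SZ), mul(add(add(SZ, Z), Z), add(SSZ, SZ))))))
  [14] S(S(S(add(S(add(SZ, SZ)), mul(add(add(SZ, Z), Z), add(SSZ, SZ))))))
  [15] S(S(S(S(add(add(SZ, SZ), mul(add(add(SZ, Z), Z), add(SSZ, SZ)))))))
  [16] S(S(S(S(add(S(add(Z, SZ)), mul(add(add(SZ, Z), Z), add(SSZ, SZ)))))))
  [17] S(S(S(S(S(add(add(Z, SZ), mul(add(add(SZ, Z), Z), add(SSZ, SZ))))))))
  [18] S(S(S(S(S(add(SZ, mul(add(add(SZ, Z), Z), add(SSZ, SZ))))))))
  [19] S(S(S(S(S(S(add(Z, mul(add(add(SZ, Z), Z), add(SSZ, SZ)))))))))
  [20] S(S(S(S(S(S(mul(add(add(SZ, Z), Z), add(SSZ, SZ))))))))
  [21] S(S(S(S(S(S(mul(add(S(add(Z, Z)), Z), add(SSZ, SZ))))))))
  [22] S(S(S(S(S(S(mul(S(add(add(Z, Z), Z)), add(SSZ, SZ))))))))
  [23] S(S(S(S(S(S(add(add(SSZ, SZ), mul(add(add(Z, Z), Z), add(SSZ, SZ)))))))))
  [24] S(S(S(S(S(S(add(S(add(SZ, SZ)), mul(add(add(Z, Z), Z), add(SSZ, SZ)))))))))
  [25] S(S(S(S(S(S(S(add(add(SZ, SZ), mul(add(add(Z, Z), Z), add(SSZ, SZ))))))))))
  [26] S(S(S(S(S(S(S(add(S(add(Z, SZ)), mul(add(add(Z, Z), Z), add(SSZ, SZ))))))))))
  [27] S(S(S(S(S(S(S(S(add(add(Z, SZ), mul(add(add(Z, Z), Z), add(SSZ, SZ)))))))))))
  [28] S(S(S(S(S(S(S(S(add(SZ, mul(add(add(Z, Z), Z), add(SSZ, SZ)))))))))))
  [29] S(S(S(S(S(S(S(S(S(add(Z, mul(add(add(Z, Z), Z), add(SSZ, SZ))))))))))))
  [30] S(S(S(S(S(S(S(S(S(mul(add(add(Z, Z), Z), add(SSZ, SZ)))))))))))
  [31] S(S(S(S(S(S(S(S(S(mul(add(Z, Z), add(SSZ, SZ)))))))))))
  [32] S(S(S(S(S(S(S(S(S(mul(Z, add(SSZ, SZ)))))))))))
  [33] S^9(Z)

Term B:
  start: add(mul(SZ, SZ), add(S^4(Z), SSSZ))
  [1] add(add(SZ, mul(Z, SZ)), add(S^4(Z), SSSZ))
  [2] add(S(add(Z, mul(Z, SZ))), add(S^4(Z), SSSZ))
  [3] S(add(add(Z, mul(Z, SZ)), add(S^4(Z), SSSZ)))
  [4] S(add(mul(Z, SZ), add(S^4(Z), SSSZ)))
  [5] S(add(Z, add(S^4(Z), SSSZ)))
  [6] S(add(S^4(Z), SSSZ))
  [7] S(S(add(SSSZ, SSSZ)))
  [8] S(S(S(add(SSZ, SSSZ))))
  [9] S(S(S(S(add(SZ, SSSZ)))))
  [10] S(S(S(S(S(add(Z, SSSZ))))))
  [11] S^8(Z)

Answer: DIFFERENT — A ⇓ S^9(Z), B ⇓ S^8(Z)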